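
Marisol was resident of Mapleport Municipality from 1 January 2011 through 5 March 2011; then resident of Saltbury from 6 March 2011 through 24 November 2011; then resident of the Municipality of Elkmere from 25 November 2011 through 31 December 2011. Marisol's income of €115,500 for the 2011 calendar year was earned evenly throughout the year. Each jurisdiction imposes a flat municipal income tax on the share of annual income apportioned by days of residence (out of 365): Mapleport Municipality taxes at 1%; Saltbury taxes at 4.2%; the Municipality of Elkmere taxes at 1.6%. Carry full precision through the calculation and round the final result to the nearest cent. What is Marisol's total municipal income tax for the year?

€3,898.52

Mapleport Municipality, 1 January – 5 March 2011: 64 days → €115,500 × 1% × 64/365 = €202.5205
Saltbury, 6 March – 24 November 2011: 264 days → €115,500 × 4.2% × 264/365 = €3,508.6685
The Municipality of Elkmere, 25 November – 31 December 2011: 37 days → €115,500 × 1.6% × 37/365 = €187.3315
Total = €3,898.5205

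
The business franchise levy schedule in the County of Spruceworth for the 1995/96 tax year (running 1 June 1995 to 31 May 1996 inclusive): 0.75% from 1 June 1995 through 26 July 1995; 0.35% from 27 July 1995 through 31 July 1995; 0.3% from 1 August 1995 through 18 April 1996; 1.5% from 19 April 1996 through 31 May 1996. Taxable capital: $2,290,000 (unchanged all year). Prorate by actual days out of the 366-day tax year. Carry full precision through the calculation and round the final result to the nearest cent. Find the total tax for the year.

$11,690.89

1 June – 26 July 1995: 56 days at 0.75% → $2,290,000 × 0.75% × 56/366 = $2,627.8689
27 July – 31 July 1995: 5 days at 0.35% → $2,290,000 × 0.35% × 5/366 = $109.4945
1 August 1995 – 18 April 1996: 262 days at 0.3% → $2,290,000 × 0.3% × 262/366 = $4,917.8689
19 April – 31 May 1996: 43 days at 1.5% → $2,290,000 × 1.5% × 43/366 = $4,035.6557
Total = $11,690.8880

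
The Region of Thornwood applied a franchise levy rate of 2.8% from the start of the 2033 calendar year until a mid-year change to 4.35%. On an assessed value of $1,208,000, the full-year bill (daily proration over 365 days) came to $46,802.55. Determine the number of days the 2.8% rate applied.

Let d = days at the first rate; then 365 − d days at the second rate.
$1,208,000 × [2.8%·d + 4.35%·(365−d)] / 365 = $46,802.55
Solving gives d = 112, so the new rate took effect on April 23, 2033.

112 days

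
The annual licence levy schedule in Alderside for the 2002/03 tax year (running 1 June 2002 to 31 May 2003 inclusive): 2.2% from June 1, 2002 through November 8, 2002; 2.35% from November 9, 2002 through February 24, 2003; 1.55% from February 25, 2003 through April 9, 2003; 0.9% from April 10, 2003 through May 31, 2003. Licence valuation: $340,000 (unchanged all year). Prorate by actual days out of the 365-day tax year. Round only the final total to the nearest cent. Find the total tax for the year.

June 1 – November 8, 2002: 161 days at 2.2% → $340,000 × 2.2% × 161/365 = $3,299.3973
November 9, 2002 – February 24, 2003: 108 days at 2.35% → $340,000 × 2.35% × 108/365 = $2,364.1644
February 25 – April 9, 2003: 44 days at 1.55% → $340,000 × 1.55% × 44/365 = $635.2877
April 10 – May 31, 2003: 52 days at 0.9% → $340,000 × 0.9% × 52/365 = $435.9452
Total = $6,734.7945

$6,734.79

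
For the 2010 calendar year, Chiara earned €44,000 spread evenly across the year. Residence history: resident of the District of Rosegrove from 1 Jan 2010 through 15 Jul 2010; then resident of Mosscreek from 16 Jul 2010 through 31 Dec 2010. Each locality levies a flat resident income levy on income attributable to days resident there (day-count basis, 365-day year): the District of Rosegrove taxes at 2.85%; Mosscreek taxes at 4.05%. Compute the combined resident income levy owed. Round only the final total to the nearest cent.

€1,498.47

The District of Rosegrove, 1 Jan – 15 Jul 2010: 196 days → €44,000 × 2.85% × 196/365 = €673.3808
Mosscreek, 16 Jul – 31 Dec 2010: 169 days → €44,000 × 4.05% × 169/365 = €825.0904
Total = €1,498.4712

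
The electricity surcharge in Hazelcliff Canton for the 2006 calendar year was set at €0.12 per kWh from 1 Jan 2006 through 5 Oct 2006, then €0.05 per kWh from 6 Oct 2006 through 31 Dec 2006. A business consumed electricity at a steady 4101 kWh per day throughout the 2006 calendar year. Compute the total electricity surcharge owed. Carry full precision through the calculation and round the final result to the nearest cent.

1 Jan – 5 Oct 2006: 278 days × 4101 kWh/day = 1,140,078 kWh at €0.12/kWh → €136,809.36
6 Oct – 31 Dec 2006: 87 days × 4101 kWh/day = 356,787 kWh at €0.05/kWh → €17,839.35

€154,648.71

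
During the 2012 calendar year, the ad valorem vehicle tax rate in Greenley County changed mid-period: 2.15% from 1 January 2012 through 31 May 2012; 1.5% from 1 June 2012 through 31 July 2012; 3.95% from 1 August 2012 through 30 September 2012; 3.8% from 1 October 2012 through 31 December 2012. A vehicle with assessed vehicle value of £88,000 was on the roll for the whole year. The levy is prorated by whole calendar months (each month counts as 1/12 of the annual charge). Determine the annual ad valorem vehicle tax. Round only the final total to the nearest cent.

1 January – 31 May 2012: 5 months at 2.15% → £88,000 × 2.15% × 5/12 = £788.3333
1 June – 31 July 2012: 2 months at 1.5% → £88,000 × 1.5% × 2/12 = £220.0000
1 August – 30 September 2012: 2 months at 3.95% → £88,000 × 3.95% × 2/12 = £579.3333
1 October – 31 December 2012: 3 months at 3.8% → £88,000 × 3.8% × 3/12 = £836.0000
Total = £2,423.6667

£2,423.67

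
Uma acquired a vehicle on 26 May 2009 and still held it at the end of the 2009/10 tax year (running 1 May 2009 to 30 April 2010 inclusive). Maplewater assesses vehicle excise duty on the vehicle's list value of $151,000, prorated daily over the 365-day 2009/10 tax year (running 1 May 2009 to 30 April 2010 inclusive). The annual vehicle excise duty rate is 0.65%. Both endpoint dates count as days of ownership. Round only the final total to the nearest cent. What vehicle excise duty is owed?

$914.27

Days held (26 May 2009 – 30 April 2010): 340 out of 365
Tax = $151,000 × 0.65% × 340/365 = $914.2740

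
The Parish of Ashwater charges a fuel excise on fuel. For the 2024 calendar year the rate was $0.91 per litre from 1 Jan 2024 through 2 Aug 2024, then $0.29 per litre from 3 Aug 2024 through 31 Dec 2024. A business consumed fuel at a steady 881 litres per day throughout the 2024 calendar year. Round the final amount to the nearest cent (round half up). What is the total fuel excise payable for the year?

1 Jan – 2 Aug 2024: 215 days × 881 litres/day = 189,415 litres at $0.91/litre → $172,367.65
3 Aug – 31 Dec 2024: 151 days × 881 litres/day = 133,031 litres at $0.29/litre → $38,578.99

$210,946.64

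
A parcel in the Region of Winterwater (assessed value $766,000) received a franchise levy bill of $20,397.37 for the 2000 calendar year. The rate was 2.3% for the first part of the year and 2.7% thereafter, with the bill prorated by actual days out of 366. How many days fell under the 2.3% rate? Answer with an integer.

34 days

Let d = days at the first rate; then 366 − d days at the second rate.
$766,000 × [2.3%·d + 2.7%·(366−d)] / 366 = $20,397.37
Solving gives d = 34, so the new rate took effect on February 4, 2000.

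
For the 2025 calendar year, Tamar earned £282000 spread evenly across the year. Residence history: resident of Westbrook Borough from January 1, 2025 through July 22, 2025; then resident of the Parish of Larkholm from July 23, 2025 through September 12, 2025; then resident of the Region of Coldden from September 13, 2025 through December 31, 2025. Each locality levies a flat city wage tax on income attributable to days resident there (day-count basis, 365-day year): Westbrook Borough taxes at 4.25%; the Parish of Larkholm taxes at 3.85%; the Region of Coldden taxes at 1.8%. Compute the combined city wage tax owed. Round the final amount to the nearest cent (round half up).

Westbrook Borough, January 1 – July 22, 2025: 203 days → £282000 × 4.25% × 203/365 = £6665.6301
The Parish of Larkholm, July 23 – September 12, 2025: 52 days → £282000 × 3.85% × 52/365 = £1546.7507
The Region of Coldden, September 13 – December 31, 2025: 110 days → £282000 × 1.8% × 110/365 = £1529.7534
Total = £9742.1342

£9742.13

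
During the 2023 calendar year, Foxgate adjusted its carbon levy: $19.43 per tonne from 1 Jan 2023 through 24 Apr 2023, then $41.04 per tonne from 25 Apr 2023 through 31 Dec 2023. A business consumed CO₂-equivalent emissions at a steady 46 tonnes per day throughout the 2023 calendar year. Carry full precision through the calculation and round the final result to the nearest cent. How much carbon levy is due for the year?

1 Jan – 24 Apr 2023: 114 days × 46 tonnes/day = 5,244 tonnes at $19.43/tonne → $101,890.92
25 Apr – 31 Dec 2023: 251 days × 46 tonnes/day = 11,546 tonnes at $41.04/tonne → $473,847.84

$575,738.76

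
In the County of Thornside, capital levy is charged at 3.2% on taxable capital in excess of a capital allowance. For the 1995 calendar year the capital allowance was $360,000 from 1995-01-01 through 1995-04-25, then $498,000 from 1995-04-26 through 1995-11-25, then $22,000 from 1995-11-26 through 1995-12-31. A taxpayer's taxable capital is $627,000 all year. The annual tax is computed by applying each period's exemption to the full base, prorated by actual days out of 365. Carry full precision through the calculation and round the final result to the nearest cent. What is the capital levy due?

1995-01-01 to 1995-04-25: 115 days, exemption $360,000 → ($627,000 − $360,000) × 3.2% × 115/365 = $2,691.9452
1995-04-26 to 1995-11-25: 214 days, exemption $498,000 → ($627,000 − $498,000) × 3.2% × 214/365 = $2,420.2521
1995-11-26 to 1995-12-31: 36 days, exemption $22,000 → ($627,000 − $22,000) × 3.2% × 36/365 = $1,909.4795
Total = $7,021.6767

$7,021.68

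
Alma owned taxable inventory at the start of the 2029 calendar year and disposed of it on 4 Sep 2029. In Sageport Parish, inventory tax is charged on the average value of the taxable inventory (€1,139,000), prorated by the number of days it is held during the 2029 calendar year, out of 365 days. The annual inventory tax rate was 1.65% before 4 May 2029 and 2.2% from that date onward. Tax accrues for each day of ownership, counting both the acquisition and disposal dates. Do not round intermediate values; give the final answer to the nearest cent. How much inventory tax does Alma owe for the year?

€14,846.01

1 Jan – 3 May 2029: 123 days at 1.65% → €1,139,000 × 1.65% × 123/365 = €6,333.1521
4 May – 4 Sep 2029: 124 days at 2.2% → €1,139,000 × 2.2% × 124/365 = €8,512.8548
Total = €14,846.0068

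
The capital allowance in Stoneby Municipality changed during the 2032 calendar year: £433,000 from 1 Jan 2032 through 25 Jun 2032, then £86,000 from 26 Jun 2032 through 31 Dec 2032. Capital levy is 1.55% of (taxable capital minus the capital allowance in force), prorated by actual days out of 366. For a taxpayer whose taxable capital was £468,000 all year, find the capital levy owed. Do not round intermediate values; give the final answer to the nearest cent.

£3,319.92

1 Jan – 25 Jun 2032: 177 days, exemption £433,000 → (£468,000 − £433,000) × 1.55% × 177/366 = £262.3566
26 Jun – 31 Dec 2032: 189 days, exemption £86,000 → (£468,000 − £86,000) × 1.55% × 189/366 = £3,057.5656
Total = £3,319.9221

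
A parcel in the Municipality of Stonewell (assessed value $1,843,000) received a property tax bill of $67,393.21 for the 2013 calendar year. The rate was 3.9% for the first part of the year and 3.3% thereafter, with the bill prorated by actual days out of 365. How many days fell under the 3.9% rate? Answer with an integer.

217 days

Let d = days at the first rate; then 365 − d days at the second rate.
$1,843,000 × [3.9%·d + 3.3%·(365−d)] / 365 = $67,393.21
Solving gives d = 217, so the new rate took effect on 6 Aug 2013.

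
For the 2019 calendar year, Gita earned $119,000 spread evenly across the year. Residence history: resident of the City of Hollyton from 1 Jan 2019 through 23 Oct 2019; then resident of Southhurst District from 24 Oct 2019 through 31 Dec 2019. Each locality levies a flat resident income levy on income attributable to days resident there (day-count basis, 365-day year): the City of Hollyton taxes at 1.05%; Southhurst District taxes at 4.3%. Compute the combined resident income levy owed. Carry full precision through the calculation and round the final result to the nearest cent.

The City of Hollyton, 1 Jan – 23 Oct 2019: 296 days → $119,000 × 1.05% × 296/365 = $1,013.2932
Southhurst District, 24 Oct – 31 Dec 2019: 69 days → $119,000 × 4.3% × 69/365 = $967.3233
Total = $1,980.6164

$1,980.62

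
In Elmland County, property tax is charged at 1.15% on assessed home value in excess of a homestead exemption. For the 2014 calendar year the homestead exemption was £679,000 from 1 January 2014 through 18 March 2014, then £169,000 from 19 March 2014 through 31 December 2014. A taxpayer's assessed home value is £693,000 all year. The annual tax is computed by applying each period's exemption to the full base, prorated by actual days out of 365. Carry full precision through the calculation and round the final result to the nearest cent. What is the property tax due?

£4,788.73

1 January – 18 March 2014: 77 days, exemption £679,000 → (£693,000 − £679,000) × 1.15% × 77/365 = £33.9644
19 March – 31 December 2014: 288 days, exemption £169,000 → (£693,000 − £169,000) × 1.15% × 288/365 = £4,754.7616
Total = £4,788.7260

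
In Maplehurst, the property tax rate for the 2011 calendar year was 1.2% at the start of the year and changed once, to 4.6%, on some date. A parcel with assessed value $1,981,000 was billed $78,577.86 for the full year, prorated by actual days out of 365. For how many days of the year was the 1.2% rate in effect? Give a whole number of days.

Let d = days at the first rate; then 365 − d days at the second rate.
$1,981,000 × [1.2%·d + 4.6%·(365−d)] / 365 = $78,577.86
Solving gives d = 68, so the new rate took effect on 10 Mar 2011.

68 days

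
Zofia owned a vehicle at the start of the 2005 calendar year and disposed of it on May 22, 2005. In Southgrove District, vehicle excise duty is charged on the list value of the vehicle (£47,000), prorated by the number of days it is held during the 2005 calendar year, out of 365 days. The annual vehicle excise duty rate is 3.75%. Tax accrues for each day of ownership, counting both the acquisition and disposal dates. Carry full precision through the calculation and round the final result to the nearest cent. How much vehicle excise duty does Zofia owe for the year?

Days held (January 1 – May 22, 2005): 142 out of 365
Tax = £47,000 × 3.75% × 142/365 = £685.6849

£685.68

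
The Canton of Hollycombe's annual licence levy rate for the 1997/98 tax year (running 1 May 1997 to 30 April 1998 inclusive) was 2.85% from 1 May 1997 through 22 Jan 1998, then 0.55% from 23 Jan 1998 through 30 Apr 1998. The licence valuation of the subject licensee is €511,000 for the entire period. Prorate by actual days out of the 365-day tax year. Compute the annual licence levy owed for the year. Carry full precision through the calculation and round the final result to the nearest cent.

1 May 1997 – 22 Jan 1998: 267 days at 2.85% → €511,000 × 2.85% × 267/365 = €10,653.3000
23 Jan – 30 Apr 1998: 98 days at 0.55% → €511,000 × 0.55% × 98/365 = €754.6000
Total = €11,407.9000

€11,407.90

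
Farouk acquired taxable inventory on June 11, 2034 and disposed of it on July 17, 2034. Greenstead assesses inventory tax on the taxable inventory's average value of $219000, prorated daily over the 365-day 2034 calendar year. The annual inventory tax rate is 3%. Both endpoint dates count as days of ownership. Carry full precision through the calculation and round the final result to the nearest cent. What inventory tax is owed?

Days held (June 11 – July 17, 2034): 37 out of 365
Tax = $219000 × 3% × 37/365 = $666.0000

$666.00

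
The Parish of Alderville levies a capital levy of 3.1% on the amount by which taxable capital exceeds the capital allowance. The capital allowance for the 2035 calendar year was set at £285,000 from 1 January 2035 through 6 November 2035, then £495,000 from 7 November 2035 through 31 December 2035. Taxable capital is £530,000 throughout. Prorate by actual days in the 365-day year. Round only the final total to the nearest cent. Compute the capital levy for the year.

1 January – 6 November 2035: 310 days, exemption £285,000 → (£530,000 − £285,000) × 3.1% × 310/365 = £6,450.5479
7 November – 31 December 2035: 55 days, exemption £495,000 → (£530,000 − £495,000) × 3.1% × 55/365 = £163.4932
Total = £6,614.0411

£6,614.04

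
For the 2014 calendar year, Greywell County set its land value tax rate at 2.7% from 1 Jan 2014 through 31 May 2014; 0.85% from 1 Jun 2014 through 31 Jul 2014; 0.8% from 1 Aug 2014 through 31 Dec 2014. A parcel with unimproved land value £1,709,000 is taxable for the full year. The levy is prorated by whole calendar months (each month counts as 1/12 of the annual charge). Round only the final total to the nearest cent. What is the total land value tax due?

£27,344.00

1 Jan – 31 May 2014: 5 months at 2.7% → £1,709,000 × 2.7% × 5/12 = £19,226.2500
1 Jun – 31 Jul 2014: 2 months at 0.85% → £1,709,000 × 0.85% × 2/12 = £2,421.0833
1 Aug – 31 Dec 2014: 5 months at 0.8% → £1,709,000 × 0.8% × 5/12 = £5,696.6667
Total = £27,344.0000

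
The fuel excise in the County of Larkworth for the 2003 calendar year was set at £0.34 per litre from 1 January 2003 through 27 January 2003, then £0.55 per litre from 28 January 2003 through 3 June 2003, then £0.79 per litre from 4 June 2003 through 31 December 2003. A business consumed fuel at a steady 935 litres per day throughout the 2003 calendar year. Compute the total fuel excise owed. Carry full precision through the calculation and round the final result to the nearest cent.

1 January – 27 January 2003: 27 days × 935 litres/day = 25,245 litres at £0.34/litre → £8,583.30
28 January – 3 June 2003: 127 days × 935 litres/day = 118,745 litres at £0.55/litre → £65,309.75
4 June – 31 December 2003: 211 days × 935 litres/day = 197,285 litres at £0.79/litre → £155,855.15

£229,748.20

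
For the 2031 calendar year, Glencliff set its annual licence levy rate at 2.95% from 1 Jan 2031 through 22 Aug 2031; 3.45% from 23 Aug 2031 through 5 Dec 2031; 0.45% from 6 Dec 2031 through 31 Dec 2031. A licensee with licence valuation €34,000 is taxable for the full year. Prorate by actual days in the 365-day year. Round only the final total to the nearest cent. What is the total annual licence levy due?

€991.36

1 Jan – 22 Aug 2031: 234 days at 2.95% → €34,000 × 2.95% × 234/365 = €643.0192
23 Aug – 5 Dec 2031: 105 days at 3.45% → €34,000 × 3.45% × 105/365 = €337.4384
6 Dec – 31 Dec 2031: 26 days at 0.45% → €34,000 × 0.45% × 26/365 = €10.8986
Total = €991.3562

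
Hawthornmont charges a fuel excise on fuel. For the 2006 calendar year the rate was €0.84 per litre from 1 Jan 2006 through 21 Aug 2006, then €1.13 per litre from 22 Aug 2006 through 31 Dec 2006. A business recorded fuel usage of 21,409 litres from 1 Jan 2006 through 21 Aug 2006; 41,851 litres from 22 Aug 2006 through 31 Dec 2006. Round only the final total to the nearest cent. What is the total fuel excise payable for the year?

€65,275.19

1 Jan – 21 Aug 2006: 21,409 litres at €0.84/litre → €17,983.56
22 Aug – 31 Dec 2006: 41,851 litres at €1.13/litre → €47,291.63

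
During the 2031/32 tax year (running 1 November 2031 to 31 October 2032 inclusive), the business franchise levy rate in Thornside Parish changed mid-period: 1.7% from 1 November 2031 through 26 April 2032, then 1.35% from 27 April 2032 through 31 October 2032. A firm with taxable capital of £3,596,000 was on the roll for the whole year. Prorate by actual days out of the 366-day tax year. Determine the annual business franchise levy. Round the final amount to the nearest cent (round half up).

£54,667.06

1 November 2031 – 26 April 2032: 178 days at 1.7% → £3,596,000 × 1.7% × 178/366 = £29,730.8634
27 April – 31 October 2032: 188 days at 1.35% → £3,596,000 × 1.35% × 188/366 = £24,936.1967
Total = £54,667.0601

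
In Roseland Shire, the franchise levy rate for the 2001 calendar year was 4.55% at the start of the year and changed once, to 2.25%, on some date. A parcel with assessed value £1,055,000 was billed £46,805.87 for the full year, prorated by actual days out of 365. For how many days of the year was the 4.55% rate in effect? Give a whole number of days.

Let d = days at the first rate; then 365 − d days at the second rate.
£1,055,000 × [4.55%·d + 2.25%·(365−d)] / 365 = £46,805.87
Solving gives d = 347, so the new rate took effect on 14 Dec 2001.

347 days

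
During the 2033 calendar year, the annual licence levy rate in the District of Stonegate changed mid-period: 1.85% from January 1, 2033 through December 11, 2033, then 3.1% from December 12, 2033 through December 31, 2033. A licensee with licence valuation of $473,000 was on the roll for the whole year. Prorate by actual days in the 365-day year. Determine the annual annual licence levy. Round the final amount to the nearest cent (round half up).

January 1 – December 11, 2033: 345 days at 1.85% → $473,000 × 1.85% × 345/365 = $8,271.0205
December 12 – December 31, 2033: 20 days at 3.1% → $473,000 × 3.1% × 20/365 = $803.4521
Total = $9,074.4726

$9,074.47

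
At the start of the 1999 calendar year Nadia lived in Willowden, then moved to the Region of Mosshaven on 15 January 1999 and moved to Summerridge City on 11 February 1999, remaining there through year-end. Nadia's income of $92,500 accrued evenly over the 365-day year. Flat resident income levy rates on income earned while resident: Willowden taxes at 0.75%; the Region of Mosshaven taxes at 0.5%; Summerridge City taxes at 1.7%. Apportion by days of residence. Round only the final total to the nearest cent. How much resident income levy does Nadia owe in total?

Willowden, 1 January – 14 January 1999: 14 days → $92,500 × 0.75% × 14/365 = $26.6096
The Region of Mosshaven, 15 January – 10 February 1999: 27 days → $92,500 × 0.5% × 27/365 = $34.2123
Summerridge City, 11 February – 31 December 1999: 324 days → $92,500 × 1.7% × 324/365 = $1,395.8630
Total = $1,456.6849

$1,456.68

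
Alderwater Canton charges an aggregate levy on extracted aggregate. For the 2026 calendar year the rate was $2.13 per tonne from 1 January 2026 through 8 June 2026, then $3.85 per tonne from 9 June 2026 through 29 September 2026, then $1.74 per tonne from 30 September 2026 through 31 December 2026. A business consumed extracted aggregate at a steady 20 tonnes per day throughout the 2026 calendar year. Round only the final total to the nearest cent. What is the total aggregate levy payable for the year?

$18710.80

1 January – 8 June 2026: 159 days × 20 tonnes/day = 3,180 tonnes at $2.13/tonne → $6773.40
9 June – 29 September 2026: 113 days × 20 tonnes/day = 2,260 tonnes at $3.85/tonne → $8701.00
30 September – 31 December 2026: 93 days × 20 tonnes/day = 1,860 tonnes at $1.74/tonne → $3236.40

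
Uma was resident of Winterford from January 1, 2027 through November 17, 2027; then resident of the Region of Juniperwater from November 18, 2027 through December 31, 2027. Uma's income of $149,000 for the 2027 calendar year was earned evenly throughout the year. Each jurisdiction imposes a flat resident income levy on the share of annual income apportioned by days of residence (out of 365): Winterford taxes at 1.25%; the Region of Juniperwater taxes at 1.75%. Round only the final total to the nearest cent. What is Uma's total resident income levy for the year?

$1,952.31

Winterford, January 1 – November 17, 2027: 321 days → $149,000 × 1.25% × 321/365 = $1,637.9795
The Region of Juniperwater, November 18 – December 31, 2027: 44 days → $149,000 × 1.75% × 44/365 = $314.3288
Total = $1,952.3082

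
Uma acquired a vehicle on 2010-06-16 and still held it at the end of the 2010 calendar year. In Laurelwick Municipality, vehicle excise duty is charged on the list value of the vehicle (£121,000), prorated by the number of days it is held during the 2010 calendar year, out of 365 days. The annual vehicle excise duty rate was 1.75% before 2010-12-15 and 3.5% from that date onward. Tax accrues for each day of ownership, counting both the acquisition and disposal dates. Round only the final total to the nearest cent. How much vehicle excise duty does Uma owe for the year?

£1,253.10

2010-06-16 to 2010-12-14: 182 days at 1.75% → £121,000 × 1.75% × 182/365 = £1,055.8493
2010-12-15 to 2010-12-31: 17 days at 3.5% → £121,000 × 3.5% × 17/365 = £197.2466
Total = £1,253.0959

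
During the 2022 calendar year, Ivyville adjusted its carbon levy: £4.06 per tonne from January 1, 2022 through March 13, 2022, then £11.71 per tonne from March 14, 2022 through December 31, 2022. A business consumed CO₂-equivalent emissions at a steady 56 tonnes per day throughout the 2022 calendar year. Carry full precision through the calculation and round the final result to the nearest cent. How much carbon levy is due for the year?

January 1 – March 13, 2022: 72 days × 56 tonnes/day = 4,032 tonnes at £4.06/tonne → £16369.92
March 14 – December 31, 2022: 293 days × 56 tonnes/day = 16,408 tonnes at £11.71/tonne → £192137.68

£208507.60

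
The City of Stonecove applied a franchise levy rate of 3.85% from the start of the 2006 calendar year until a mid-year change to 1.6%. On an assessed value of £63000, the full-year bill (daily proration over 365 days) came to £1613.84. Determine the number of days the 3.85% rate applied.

156 days

Let d = days at the first rate; then 365 − d days at the second rate.
£63000 × [3.85%·d + 1.6%·(365−d)] / 365 = £1613.84
Solving gives d = 156, so the new rate took effect on 6 Jun 2006.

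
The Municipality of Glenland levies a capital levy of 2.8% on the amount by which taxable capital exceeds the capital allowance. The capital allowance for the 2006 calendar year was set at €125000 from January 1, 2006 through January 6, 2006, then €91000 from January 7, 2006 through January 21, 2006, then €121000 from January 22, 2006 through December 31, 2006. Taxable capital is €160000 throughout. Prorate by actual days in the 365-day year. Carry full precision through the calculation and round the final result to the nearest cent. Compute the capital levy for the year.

January 1 – January 6, 2006: 6 days, exemption €125000 → (€160000 − €125000) × 2.8% × 6/365 = €16.1096
January 7 – January 21, 2006: 15 days, exemption €91000 → (€160000 − €91000) × 2.8% × 15/365 = €79.3973
January 22 – December 31, 2006: 344 days, exemption €121000 → (€160000 − €121000) × 2.8% × 344/365 = €1029.1726
Total = €1124.6795

€1124.68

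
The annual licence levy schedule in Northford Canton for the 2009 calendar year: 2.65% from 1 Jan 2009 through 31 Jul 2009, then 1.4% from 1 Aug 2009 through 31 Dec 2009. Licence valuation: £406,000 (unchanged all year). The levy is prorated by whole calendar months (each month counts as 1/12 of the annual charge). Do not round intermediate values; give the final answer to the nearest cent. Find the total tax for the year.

£8,644.42

1 Jan – 31 Jul 2009: 7 months at 2.65% → £406,000 × 2.65% × 7/12 = £6,276.0833
1 Aug – 31 Dec 2009: 5 months at 1.4% → £406,000 × 1.4% × 5/12 = £2,368.3333
Total = £8,644.4167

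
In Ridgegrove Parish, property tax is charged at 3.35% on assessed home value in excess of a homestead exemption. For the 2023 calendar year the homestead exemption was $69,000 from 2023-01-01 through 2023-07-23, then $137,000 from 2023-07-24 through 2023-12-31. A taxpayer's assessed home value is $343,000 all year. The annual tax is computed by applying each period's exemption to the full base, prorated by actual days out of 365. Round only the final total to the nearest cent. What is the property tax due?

$8,174.18

2023-01-01 to 2023-07-23: 204 days, exemption $69,000 → ($343,000 − $69,000) × 3.35% × 204/365 = $5,130.1808
2023-07-24 to 2023-12-31: 161 days, exemption $137,000 → ($343,000 − $137,000) × 3.35% × 161/365 = $3,044.0027
Total = $8,174.1836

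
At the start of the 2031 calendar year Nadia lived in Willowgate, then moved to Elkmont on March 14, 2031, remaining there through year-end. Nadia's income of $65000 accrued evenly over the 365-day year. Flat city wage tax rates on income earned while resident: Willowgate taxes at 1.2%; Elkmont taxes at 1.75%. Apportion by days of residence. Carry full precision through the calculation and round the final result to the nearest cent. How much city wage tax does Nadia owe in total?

Willowgate, January 1 – March 13, 2031: 72 days → $65000 × 1.2% × 72/365 = $153.8630
Elkmont, March 14 – December 31, 2031: 293 days → $65000 × 1.75% × 293/365 = $913.1164
Total = $1066.9795

$1066.98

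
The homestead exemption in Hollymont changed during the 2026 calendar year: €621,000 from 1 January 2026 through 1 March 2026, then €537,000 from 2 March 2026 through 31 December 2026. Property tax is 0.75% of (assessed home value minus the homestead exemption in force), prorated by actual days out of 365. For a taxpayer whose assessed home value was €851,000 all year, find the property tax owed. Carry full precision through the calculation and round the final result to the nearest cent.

1 January – 1 March 2026: 60 days, exemption €621,000 → (€851,000 − €621,000) × 0.75% × 60/365 = €283.5616
2 March – 31 December 2026: 305 days, exemption €537,000 → (€851,000 − €537,000) × 0.75% × 305/365 = €1,967.8767
Total = €2,251.4384

€2,251.44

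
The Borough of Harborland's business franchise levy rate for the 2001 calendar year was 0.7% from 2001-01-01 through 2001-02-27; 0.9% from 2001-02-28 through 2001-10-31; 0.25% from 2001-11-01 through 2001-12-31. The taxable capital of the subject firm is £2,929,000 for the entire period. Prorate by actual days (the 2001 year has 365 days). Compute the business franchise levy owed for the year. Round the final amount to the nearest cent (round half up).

2001-01-01 to 2001-02-27: 58 days at 0.7% → £2,929,000 × 0.7% × 58/365 = £3,258.0110
2001-02-28 to 2001-10-31: 246 days at 0.9% → £2,929,000 × 0.9% × 246/365 = £17,766.5918
2001-11-01 to 2001-12-31: 61 days at 0.25% → £2,929,000 × 0.25% × 61/365 = £1,223.7603
Total = £22,248.3630

£22,248.36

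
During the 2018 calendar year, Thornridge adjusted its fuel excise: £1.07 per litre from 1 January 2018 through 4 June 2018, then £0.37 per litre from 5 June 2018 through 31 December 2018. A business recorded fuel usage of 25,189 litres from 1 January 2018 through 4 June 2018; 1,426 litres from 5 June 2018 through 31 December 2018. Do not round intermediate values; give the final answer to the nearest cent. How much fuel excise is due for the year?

£27479.85

1 January – 4 June 2018: 25,189 litres at £1.07/litre → £26952.23
5 June – 31 December 2018: 1,426 litres at £0.37/litre → £527.62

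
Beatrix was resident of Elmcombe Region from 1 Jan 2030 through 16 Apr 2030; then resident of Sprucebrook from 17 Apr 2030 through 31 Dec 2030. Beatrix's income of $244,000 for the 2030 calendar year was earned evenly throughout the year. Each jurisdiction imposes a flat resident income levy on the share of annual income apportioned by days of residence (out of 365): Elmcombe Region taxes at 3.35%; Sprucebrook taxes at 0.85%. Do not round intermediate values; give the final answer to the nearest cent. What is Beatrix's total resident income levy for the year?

$3,845.51

Elmcombe Region, 1 Jan – 16 Apr 2030: 106 days → $244,000 × 3.35% × 106/365 = $2,373.8192
Sprucebrook, 17 Apr – 31 Dec 2030: 259 days → $244,000 × 0.85% × 259/365 = $1,471.6877
Total = $3,845.5068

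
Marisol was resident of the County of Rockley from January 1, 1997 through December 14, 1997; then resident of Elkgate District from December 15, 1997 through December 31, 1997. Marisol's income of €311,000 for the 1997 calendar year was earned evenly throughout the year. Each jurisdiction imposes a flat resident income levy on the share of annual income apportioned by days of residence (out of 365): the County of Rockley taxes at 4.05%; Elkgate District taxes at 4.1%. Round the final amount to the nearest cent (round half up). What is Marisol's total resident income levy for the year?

€12,602.74

The County of Rockley, January 1 – December 14, 1997: 348 days → €311,000 × 4.05% × 348/365 = €12,008.8603
Elkgate District, December 15 – December 31, 1997: 17 days → €311,000 × 4.1% × 17/365 = €593.8822
Total = €12,602.7425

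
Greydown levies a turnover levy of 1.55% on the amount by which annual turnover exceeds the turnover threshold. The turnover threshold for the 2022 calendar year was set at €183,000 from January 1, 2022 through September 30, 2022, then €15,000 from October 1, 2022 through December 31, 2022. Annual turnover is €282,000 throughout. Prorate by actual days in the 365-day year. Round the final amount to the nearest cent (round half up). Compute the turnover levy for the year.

€2,190.85

January 1 – September 30, 2022: 273 days, exemption €183,000 → (€282,000 − €183,000) × 1.55% × 273/365 = €1,147.7219
October 1 – December 31, 2022: 92 days, exemption €15,000 → (€282,000 − €15,000) × 1.55% × 92/365 = €1,043.1288
Total = €2,190.8507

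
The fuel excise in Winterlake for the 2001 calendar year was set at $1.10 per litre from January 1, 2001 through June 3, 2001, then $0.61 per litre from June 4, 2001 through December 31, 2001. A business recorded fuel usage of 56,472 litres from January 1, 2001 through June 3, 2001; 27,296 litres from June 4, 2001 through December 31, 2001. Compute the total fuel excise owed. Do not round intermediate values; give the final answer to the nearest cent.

January 1 – June 3, 2001: 56,472 litres at $1.10/litre → $62,119.20
June 4 – December 31, 2001: 27,296 litres at $0.61/litre → $16,650.56

$78,769.76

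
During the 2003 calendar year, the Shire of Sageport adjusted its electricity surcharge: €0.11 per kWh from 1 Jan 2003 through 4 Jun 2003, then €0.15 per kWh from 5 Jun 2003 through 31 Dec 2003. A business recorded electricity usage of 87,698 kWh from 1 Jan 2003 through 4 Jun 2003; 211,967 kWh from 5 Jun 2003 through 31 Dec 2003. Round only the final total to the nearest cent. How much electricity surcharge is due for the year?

€41,441.83

1 Jan – 4 Jun 2003: 87,698 kWh at €0.11/kWh → €9,646.78
5 Jun – 31 Dec 2003: 211,967 kWh at €0.15/kWh → €31,795.05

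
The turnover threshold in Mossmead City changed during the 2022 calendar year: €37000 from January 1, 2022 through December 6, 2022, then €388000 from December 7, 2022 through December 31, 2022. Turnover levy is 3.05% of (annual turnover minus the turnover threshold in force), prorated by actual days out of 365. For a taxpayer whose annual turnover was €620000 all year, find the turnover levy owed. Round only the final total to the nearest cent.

January 1 – December 6, 2022: 340 days, exemption €37000 → (€620000 − €37000) × 3.05% × 340/365 = €16563.5890
December 7 – December 31, 2022: 25 days, exemption €388000 → (€620000 − €388000) × 3.05% × 25/365 = €484.6575
Total = €17048.2466

€17048.25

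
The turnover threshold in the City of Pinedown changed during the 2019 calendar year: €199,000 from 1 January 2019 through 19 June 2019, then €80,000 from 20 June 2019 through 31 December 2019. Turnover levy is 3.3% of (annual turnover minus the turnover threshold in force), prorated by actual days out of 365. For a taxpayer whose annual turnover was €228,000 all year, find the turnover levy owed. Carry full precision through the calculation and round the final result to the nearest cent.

1 January – 19 June 2019: 170 days, exemption €199,000 → (€228,000 − €199,000) × 3.3% × 170/365 = €445.7260
20 June – 31 December 2019: 195 days, exemption €80,000 → (€228,000 − €80,000) × 3.3% × 195/365 = €2,609.2603
Total = €3,054.9863

€3,054.99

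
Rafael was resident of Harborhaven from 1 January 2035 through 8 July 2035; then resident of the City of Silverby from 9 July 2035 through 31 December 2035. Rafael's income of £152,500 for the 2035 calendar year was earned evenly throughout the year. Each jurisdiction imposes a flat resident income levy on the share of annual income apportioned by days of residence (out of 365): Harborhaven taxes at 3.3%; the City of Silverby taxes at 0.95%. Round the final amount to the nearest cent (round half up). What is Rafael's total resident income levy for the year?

£3,304.45

Harborhaven, 1 January – 8 July 2035: 189 days → £152,500 × 3.3% × 189/365 = £2,605.8699
The City of Silverby, 9 July – 31 December 2035: 176 days → £152,500 × 0.95% × 176/365 = £698.5753
Total = £3,304.4452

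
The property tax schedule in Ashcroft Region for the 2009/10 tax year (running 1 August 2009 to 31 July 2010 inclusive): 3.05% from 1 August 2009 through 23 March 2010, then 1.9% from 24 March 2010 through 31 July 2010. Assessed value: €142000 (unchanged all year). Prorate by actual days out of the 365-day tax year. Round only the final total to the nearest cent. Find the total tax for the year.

1 August 2009 – 23 March 2010: 235 days at 3.05% → €142000 × 3.05% × 235/365 = €2788.4521
24 March – 31 July 2010: 130 days at 1.9% → €142000 × 1.9% × 130/365 = €960.9315
Total = €3749.3836

€3749.38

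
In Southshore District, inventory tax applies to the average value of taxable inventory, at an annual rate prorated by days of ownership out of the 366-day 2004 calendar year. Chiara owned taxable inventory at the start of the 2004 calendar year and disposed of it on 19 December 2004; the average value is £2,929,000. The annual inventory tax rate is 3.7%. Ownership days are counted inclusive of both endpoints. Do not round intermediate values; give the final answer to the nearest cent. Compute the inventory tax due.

£104,819.79

Days held (1 January – 19 December 2004): 354 out of 366
Tax = £2,929,000 × 3.7% × 354/366 = £104,819.7869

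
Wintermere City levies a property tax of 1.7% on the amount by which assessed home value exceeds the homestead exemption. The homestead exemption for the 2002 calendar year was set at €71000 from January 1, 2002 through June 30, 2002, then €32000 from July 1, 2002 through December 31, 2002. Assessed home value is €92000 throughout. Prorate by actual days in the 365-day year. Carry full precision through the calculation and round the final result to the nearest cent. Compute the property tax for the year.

€691.22

January 1 – June 30, 2002: 181 days, exemption €71000 → (€92000 − €71000) × 1.7% × 181/365 = €177.0329
July 1 – December 31, 2002: 184 days, exemption €32000 → (€92000 − €32000) × 1.7% × 184/365 = €514.1918
Total = €691.2247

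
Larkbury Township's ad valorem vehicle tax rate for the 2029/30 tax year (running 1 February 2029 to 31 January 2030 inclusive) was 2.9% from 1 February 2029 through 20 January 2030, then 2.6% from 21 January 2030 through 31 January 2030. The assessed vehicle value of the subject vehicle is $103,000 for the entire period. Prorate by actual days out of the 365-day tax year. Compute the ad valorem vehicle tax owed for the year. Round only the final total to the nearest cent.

$2,977.69

1 February 2029 – 20 January 2030: 354 days at 2.9% → $103,000 × 2.9% × 354/365 = $2,896.9808
21 January – 31 January 2030: 11 days at 2.6% → $103,000 × 2.6% × 11/365 = $80.7068
Total = $2,977.6877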